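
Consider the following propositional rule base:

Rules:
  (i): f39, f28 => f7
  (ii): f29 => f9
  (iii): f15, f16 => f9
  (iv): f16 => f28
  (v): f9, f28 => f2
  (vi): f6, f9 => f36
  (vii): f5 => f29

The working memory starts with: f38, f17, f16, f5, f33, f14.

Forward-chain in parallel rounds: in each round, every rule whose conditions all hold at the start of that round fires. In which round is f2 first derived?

3

[1] (iv) [f16 => f28]; (vii) [f5 => f29]. ⇒ new: f28, f29.
[2] (ii) [f29 => f9]. ⇒ new: f9.
[3] (v) [f9, f28 => f2]. ⇒ new: f2.
f2 first appears in round 3.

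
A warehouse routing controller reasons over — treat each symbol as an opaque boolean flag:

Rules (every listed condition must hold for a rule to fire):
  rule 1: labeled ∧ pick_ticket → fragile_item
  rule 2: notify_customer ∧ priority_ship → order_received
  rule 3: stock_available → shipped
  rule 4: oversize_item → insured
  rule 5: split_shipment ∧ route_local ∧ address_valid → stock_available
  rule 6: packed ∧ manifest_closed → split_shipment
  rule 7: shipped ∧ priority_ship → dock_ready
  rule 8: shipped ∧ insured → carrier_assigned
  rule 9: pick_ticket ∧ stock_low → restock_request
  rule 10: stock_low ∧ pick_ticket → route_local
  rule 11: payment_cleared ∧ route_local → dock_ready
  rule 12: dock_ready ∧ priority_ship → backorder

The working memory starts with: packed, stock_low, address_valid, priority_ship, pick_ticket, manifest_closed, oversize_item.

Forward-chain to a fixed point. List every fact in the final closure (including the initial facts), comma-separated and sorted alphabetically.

address_valid, backorder, carrier_assigned, dock_ready, insured, manifest_closed, oversize_item, packed, pick_ticket, priority_ship, restock_request, route_local, shipped, split_shipment, stock_available, stock_low

Round 1 — rule 4, rule 6, rule 9, rule 10, derive insured, split_shipment, restock_request, route_local.
Round 2 — rule 5, derive stock_available.
Round 3 — rule 3, derive shipped.
Round 4 — rule 7, rule 8, derive dock_ready, carrier_assigned.
Round 5 — rule 12, derive backorder.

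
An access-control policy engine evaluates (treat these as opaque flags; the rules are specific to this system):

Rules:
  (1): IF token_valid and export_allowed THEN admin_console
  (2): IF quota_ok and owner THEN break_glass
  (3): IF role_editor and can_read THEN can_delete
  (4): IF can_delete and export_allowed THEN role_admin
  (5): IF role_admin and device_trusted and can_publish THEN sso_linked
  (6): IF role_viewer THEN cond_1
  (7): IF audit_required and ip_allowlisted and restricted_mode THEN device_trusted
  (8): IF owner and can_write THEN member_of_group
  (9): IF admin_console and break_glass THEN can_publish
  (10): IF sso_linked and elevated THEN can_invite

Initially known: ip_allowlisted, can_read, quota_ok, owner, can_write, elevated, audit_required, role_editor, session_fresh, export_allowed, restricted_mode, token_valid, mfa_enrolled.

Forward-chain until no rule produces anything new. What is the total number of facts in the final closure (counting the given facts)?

22

Round 1 fires (1), (2), (3), (7), (8), giving admin_console, break_glass, can_delete, device_trusted, member_of_group.
Round 2 fires (4), (9), giving role_admin, can_publish.
Round 3 fires (5), giving sso_linked.
Round 4 fires (10), giving can_invite.
Closure: {admin_console, audit_required, break_glass, can_delete, can_invite, can_publish, can_read, can_write, device_trusted, elevated, export_allowed, ip_allowlisted, member_of_group, mfa_enrolled, owner, quota_ok, restricted_mode, role_admin, role_editor, session_fresh, sso_linked, token_valid} — 22 facts.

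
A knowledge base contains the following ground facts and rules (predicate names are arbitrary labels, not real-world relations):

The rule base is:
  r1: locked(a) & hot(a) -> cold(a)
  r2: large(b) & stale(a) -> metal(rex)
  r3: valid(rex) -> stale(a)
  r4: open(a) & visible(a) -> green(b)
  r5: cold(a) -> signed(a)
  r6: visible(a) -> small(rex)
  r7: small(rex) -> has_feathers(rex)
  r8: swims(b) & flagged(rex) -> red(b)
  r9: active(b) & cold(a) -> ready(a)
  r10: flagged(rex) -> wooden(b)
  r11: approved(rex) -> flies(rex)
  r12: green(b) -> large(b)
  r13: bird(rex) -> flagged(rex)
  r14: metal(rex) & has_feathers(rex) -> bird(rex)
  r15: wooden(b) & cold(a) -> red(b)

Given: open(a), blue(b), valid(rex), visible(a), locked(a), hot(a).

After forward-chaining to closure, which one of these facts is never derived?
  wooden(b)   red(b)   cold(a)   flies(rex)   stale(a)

flies(rex)

Round 1: r1 [locked(a) & hot(a) -> cold(a)]; r3 [valid(rex) -> stale(a)]; r4 [open(a) & visible(a) -> green(b)]; r6 [visible(a) -> small(rex)]. Adds cold(a), stale(a), green(b), small(rex).
Round 2: r5 [cold(a) -> signed(a)]; r7 [small(rex) -> has_feathers(rex)]; r12 [green(b) -> large(b)]. Adds signed(a), has_feathers(rex), large(b).
Round 3: r2 [large(b) & stale(a) -> metal(rex)]. Adds metal(rex).
Round 4: r14 [metal(rex) & has_feathers(rex) -> bird(rex)]. Adds bird(rex).
Round 5: r13 [bird(rex) -> flagged(rex)]. Adds flagged(rex).
Round 6: r10 [flagged(rex) -> wooden(b)]. Adds wooden(b).
Round 7: r15 [wooden(b) & cold(a) -> red(b)]. Adds red(b).
Derived: wooden(b) (round 6), red(b) (round 7), cold(a) (round 1), stale(a) (round 1). flies(rex) never appears in any round.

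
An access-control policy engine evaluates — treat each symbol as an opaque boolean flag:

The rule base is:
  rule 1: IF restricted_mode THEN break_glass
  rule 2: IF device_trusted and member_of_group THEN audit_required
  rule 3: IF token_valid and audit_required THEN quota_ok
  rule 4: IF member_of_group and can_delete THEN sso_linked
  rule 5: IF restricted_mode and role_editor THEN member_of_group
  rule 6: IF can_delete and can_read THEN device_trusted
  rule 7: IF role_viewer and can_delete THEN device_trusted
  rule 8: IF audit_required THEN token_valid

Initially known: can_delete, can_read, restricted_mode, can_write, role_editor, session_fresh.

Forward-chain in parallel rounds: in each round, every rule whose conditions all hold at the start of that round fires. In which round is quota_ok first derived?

Round 1 fires rule 1, rule 5, rule 6, giving break_glass, member_of_group, device_trusted.
Round 2 fires rule 2, rule 4, giving audit_required, sso_linked.
Round 3 fires rule 8, giving token_valid.
Round 4 fires rule 3, giving quota_ok.
quota_ok first appears in round 4.

4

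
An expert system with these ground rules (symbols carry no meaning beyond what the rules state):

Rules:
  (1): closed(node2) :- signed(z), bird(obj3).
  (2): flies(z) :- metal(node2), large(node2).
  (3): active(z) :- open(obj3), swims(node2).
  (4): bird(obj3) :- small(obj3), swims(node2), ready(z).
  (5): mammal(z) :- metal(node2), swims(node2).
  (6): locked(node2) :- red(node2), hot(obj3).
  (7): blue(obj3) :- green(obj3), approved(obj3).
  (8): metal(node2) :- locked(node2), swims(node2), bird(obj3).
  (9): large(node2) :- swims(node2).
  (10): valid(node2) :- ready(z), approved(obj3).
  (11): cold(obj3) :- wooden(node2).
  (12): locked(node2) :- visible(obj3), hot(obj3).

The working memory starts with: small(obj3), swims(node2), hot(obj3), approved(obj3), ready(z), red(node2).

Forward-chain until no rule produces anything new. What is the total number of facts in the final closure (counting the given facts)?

13

Round 1: (4) [bird(obj3) :- small(obj3), swims(node2), ready(z).]; (6) [locked(node2) :- red(node2), hot(obj3).]; (9) [large(node2) :- swims(node2).]; (10) [valid(node2) :- ready(z), approved(obj3).]. New: bird(obj3), locked(node2), large(node2), valid(node2).
Round 2: (8) [metal(node2) :- locked(node2), swims(node2), bird(obj3).]. New: metal(node2).
Round 3: (2) [flies(z) :- metal(node2), large(node2).]; (5) [mammal(z) :- metal(node2), swims(node2).]. New: flies(z), mammal(z).
Closure: {approved(obj3), bird(obj3), flies(z), hot(obj3), large(node2), locked(node2), mammal(z), metal(node2), ready(z), red(node2), small(obj3), swims(node2), valid(node2)} — 13 facts.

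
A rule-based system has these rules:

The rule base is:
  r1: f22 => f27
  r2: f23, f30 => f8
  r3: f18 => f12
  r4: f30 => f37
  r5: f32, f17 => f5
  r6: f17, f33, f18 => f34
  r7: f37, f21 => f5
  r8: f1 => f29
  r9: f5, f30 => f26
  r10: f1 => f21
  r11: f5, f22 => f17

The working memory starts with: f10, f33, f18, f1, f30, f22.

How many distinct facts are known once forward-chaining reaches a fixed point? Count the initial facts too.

15

Round 1 fires r1, r3, r4, r8, r10, giving f27, f12, f37, f29, f21.
Round 2 fires r7, giving f5.
Round 3 fires r9, r11, giving f26, f17.
Round 4 fires r6, giving f34.
Closure: {f1, f10, f12, f17, f18, f21, f22, f26, f27, f29, f30, f33, f34, f37, f5} — 15 facts.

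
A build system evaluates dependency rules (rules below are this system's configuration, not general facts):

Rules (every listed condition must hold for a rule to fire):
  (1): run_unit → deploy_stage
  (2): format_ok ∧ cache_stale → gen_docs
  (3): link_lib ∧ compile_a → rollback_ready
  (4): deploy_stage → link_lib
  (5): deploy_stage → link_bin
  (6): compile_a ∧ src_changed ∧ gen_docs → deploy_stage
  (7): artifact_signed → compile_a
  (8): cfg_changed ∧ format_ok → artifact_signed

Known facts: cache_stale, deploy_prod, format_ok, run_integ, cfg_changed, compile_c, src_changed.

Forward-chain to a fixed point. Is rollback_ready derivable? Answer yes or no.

yes

Round 1: (2) [format_ok ∧ cache_stale → gen_docs]; (8) [cfg_changed ∧ format_ok → artifact_signed]. New: gen_docs, artifact_signed.
Round 2: (7) [artifact_signed → compile_a]. New: compile_a.
Round 3: (6) [compile_a ∧ src_changed ∧ gen_docs → deploy_stage]. New: deploy_stage.
Round 4: (4) [deploy_stage → link_lib]; (5) [deploy_stage → link_bin]. New: link_lib, link_bin.
Round 5: (3) [link_lib ∧ compile_a → rollback_ready]. New: rollback_ready.
rollback_ready appears in round 5, so it is derivable.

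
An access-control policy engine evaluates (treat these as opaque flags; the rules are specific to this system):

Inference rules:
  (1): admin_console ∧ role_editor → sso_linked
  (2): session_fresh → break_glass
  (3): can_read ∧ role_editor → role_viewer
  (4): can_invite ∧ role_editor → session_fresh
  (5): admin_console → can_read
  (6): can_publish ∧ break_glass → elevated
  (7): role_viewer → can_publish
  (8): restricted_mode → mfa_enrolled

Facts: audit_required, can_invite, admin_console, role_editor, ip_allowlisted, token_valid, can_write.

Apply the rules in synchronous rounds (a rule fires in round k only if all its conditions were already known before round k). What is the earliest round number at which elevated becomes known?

[1] (1) [admin_console ∧ role_editor → sso_linked]; (4) [can_invite ∧ role_editor → session_fresh]; (5) [admin_console → can_read]. ⇒ new: sso_linked, session_fresh, can_read.
[2] (2) [session_fresh → break_glass]; (3) [can_read ∧ role_editor → role_viewer]. ⇒ new: break_glass, role_viewer.
[3] (7) [role_viewer → can_publish]. ⇒ new: can_publish.
[4] (6) [can_publish ∧ break_glass → elevated]. ⇒ new: elevated.
elevated first appears in round 4.

4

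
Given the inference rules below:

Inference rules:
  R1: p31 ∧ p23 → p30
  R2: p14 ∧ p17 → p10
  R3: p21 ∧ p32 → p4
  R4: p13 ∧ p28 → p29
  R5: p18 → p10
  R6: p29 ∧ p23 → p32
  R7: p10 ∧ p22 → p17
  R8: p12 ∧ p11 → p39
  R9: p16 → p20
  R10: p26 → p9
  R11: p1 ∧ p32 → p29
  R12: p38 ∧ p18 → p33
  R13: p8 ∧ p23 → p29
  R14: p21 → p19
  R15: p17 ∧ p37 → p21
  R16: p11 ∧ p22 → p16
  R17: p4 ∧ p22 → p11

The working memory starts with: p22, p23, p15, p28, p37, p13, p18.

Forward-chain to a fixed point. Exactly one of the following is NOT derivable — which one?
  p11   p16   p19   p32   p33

p33

Round 1: R4 [p13 ∧ p28 → p29]; R5 [p18 → p10]. Adds p29, p10.
Round 2: R6 [p29 ∧ p23 → p32]; R7 [p10 ∧ p22 → p17]. Adds p32, p17.
Round 3: R15 [p17 ∧ p37 → p21]. Adds p21.
Round 4: R3 [p21 ∧ p32 → p4]; R14 [p21 → p19]. Adds p4, p19.
Round 5: R17 [p4 ∧ p22 → p11]. Adds p11.
Round 6: R16 [p11 ∧ p22 → p16]. Adds p16.
Round 7: R9 [p16 → p20]. Adds p20.
Derived: p11 (round 5), p32 (round 2), p16 (round 6), p19 (round 4). p33 never appears in any round.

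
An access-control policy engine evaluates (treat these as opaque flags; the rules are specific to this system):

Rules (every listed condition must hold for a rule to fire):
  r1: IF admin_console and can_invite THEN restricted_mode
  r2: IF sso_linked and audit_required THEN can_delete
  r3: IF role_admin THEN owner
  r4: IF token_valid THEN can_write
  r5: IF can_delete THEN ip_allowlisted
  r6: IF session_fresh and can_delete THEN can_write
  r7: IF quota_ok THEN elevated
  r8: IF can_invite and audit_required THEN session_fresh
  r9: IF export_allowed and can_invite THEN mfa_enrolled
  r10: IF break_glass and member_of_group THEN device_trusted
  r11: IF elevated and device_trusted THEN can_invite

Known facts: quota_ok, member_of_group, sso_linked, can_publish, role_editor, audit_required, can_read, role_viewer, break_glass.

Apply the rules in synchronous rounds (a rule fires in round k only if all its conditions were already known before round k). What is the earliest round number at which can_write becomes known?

4

Round 1 — r2, r7, r10, derive can_delete, elevated, device_trusted.
Round 2 — r5, r11, derive ip_allowlisted, can_invite.
Round 3 — r8, derive session_fresh.
Round 4 — r6, derive can_write.
can_write first appears in round 4.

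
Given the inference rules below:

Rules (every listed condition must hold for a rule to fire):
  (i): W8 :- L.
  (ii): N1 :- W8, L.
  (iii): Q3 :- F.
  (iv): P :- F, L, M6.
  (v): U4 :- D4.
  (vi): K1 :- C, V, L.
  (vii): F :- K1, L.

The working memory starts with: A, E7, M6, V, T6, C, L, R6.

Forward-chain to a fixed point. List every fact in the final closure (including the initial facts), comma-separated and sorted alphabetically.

A, C, E7, F, K1, L, M6, N1, P, Q3, R6, T6, V, W8

Round 1: (i) [W8 :- L.]; (vi) [K1 :- C, V, L.]. New: W8, K1.
Round 2: (ii) [N1 :- W8, L.]; (vii) [F :- K1, L.]. New: N1, F.
Round 3: (iii) [Q3 :- F.]; (iv) [P :- F, L, M6.]. New: Q3, P.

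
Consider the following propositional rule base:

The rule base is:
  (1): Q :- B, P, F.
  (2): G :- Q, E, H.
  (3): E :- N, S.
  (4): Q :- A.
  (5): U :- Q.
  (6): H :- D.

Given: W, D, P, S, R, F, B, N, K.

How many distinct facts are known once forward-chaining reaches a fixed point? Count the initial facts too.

Round 1 — (1), (3), (6), derive Q, E, H.
Round 2 — (2), (5), derive G, U.
Closure: {B, D, E, F, G, H, K, N, P, Q, R, S, U, W} — 14 facts.

14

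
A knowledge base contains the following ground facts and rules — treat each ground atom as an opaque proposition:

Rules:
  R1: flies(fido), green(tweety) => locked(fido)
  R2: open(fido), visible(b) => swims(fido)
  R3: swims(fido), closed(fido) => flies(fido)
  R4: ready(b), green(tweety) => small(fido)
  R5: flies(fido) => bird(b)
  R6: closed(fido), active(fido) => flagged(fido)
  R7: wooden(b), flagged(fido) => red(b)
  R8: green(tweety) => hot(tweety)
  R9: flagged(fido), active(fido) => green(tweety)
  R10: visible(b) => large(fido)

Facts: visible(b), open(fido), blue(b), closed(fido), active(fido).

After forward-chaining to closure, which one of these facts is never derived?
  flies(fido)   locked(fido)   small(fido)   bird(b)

small(fido)

Round 1 fires R2, R6, R10, giving swims(fido), flagged(fido), large(fido).
Round 2 fires R3, R9, giving flies(fido), green(tweety).
Round 3 fires R1, R5, R8, giving locked(fido), bird(b), hot(tweety).
Derived: bird(b) (round 3), flies(fido) (round 2), locked(fido) (round 3). small(fido) never appears in any round.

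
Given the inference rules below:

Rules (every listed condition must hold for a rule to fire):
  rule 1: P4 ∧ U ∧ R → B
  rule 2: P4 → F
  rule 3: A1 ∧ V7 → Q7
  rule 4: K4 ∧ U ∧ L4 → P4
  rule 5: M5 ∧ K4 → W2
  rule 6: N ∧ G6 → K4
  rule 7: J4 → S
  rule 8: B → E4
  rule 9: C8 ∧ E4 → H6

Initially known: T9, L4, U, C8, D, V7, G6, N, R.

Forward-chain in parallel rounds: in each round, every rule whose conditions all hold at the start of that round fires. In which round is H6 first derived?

5

Round 1 fires rule 6, giving K4.
Round 2 fires rule 4, giving P4.
Round 3 fires rule 1, rule 2, giving B, F.
Round 4 fires rule 8, giving E4.
Round 5 fires rule 9, giving H6.
H6 first appears in round 5.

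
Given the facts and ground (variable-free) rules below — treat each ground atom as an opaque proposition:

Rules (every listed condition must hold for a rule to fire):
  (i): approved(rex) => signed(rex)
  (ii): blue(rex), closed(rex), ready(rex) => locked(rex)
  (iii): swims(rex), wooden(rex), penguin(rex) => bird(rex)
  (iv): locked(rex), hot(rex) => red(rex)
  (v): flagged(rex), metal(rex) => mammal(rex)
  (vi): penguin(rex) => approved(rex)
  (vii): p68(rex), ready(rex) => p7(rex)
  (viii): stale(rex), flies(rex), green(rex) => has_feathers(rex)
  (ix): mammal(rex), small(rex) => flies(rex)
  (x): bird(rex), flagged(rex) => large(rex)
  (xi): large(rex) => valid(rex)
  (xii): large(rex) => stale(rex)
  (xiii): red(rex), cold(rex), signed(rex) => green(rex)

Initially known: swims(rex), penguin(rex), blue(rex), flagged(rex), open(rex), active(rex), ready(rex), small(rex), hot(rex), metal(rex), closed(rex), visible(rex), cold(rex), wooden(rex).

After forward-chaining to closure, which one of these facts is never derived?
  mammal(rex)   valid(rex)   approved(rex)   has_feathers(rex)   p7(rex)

Round 1: (ii) [blue(rex), closed(rex), ready(rex) => locked(rex)]; (iii) [swims(rex), wooden(rex), penguin(rex) => bird(rex)]; (v) [flagged(rex), metal(rex) => mammal(rex)]; (vi) [penguin(rex) => approved(rex)]. Adds locked(rex), bird(rex), mammal(rex), approved(rex).
Round 2: (i) [approved(rex) => signed(rex)]; (iv) [locked(rex), hot(rex) => red(rex)]; (ix) [mammal(rex), small(rex) => flies(rex)]; (x) [bird(rex), flagged(rex) => large(rex)]. Adds signed(rex), red(rex), flies(rex), large(rex).
Round 3: (xi) [large(rex) => valid(rex)]; (xii) [large(rex) => stale(rex)]; (xiii) [red(rex), cold(rex), signed(rex) => green(rex)]. Adds valid(rex), stale(rex), green(rex).
Round 4: (viii) [stale(rex), flies(rex), green(rex) => has_feathers(rex)]. Adds has_feathers(rex).
Derived: valid(rex) (round 3), has_feathers(rex) (round 4), approved(rex) (round 1), mammal(rex) (round 1). p7(rex) never appears in any round.

p7(rex)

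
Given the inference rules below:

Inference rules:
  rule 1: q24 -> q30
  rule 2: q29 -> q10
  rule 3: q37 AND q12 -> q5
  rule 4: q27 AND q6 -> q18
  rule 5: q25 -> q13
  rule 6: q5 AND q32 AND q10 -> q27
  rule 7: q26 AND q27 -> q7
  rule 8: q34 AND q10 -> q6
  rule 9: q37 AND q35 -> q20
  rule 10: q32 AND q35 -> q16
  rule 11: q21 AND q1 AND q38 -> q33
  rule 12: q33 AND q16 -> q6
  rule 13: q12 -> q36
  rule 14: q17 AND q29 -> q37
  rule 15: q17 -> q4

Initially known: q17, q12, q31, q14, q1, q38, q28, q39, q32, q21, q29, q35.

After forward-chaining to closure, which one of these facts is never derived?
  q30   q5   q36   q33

q30

Round 1 — rule 2, rule 10, rule 11, rule 13, rule 14, rule 15, derive q10, q16, q33, q36, q37, q4.
Round 2 — rule 3, rule 9, rule 12, derive q5, q20, q6.
Round 3 — rule 6, derive q27.
Round 4 — rule 4, derive q18.
Derived: q5 (round 2), q33 (round 1), q36 (round 1). q30 never appears in any round.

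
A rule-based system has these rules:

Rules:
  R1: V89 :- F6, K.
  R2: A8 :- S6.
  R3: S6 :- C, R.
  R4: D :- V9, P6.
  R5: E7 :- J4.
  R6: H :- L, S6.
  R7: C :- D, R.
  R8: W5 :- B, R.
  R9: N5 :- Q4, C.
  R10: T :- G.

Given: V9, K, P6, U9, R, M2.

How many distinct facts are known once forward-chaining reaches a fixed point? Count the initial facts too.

10

Round 1 fires R4, giving D.
Round 2 fires R7, giving C.
Round 3 fires R3, giving S6.
Round 4 fires R2, giving A8.
Closure: {A8, C, D, K, M2, P6, R, S6, U9, V9} — 10 facts.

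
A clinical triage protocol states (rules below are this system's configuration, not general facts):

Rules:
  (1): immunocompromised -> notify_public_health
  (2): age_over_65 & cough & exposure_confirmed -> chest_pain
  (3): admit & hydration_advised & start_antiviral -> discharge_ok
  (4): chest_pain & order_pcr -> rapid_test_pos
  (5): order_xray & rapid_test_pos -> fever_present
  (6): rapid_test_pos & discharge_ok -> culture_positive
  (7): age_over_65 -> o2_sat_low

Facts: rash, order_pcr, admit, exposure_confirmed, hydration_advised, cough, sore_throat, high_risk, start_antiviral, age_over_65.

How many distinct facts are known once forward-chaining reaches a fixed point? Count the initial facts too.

Round 1 — (2), (3), (7), derive chest_pain, discharge_ok, o2_sat_low.
Round 2 — (4), derive rapid_test_pos.
Round 3 — (6), derive culture_positive.
Closure: {admit, age_over_65, chest_pain, cough, culture_positive, discharge_ok, exposure_confirmed, high_risk, hydration_advised, o2_sat_low, order_pcr, rapid_test_pos, rash, sore_throat, start_antiviral} — 15 facts.

15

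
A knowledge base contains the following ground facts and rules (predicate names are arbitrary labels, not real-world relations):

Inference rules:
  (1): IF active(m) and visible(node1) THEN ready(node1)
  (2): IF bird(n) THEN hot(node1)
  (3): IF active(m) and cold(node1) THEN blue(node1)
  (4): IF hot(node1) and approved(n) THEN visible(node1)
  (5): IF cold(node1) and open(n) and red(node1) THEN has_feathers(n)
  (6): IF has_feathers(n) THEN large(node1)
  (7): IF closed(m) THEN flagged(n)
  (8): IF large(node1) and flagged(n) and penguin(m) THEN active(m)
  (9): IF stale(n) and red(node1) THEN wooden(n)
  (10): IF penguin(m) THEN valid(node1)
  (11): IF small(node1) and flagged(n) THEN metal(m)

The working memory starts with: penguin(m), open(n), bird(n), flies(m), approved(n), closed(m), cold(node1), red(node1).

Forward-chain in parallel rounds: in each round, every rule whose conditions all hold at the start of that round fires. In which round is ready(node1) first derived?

4

Round 1 — (2), (5), (7), (10), derive hot(node1), has_feathers(n), flagged(n), valid(node1).
Round 2 — (4), (6), derive visible(node1), large(node1).
Round 3 — (8), derive active(m).
Round 4 — (1), (3), derive ready(node1), blue(node1).
ready(node1) first appears in round 4.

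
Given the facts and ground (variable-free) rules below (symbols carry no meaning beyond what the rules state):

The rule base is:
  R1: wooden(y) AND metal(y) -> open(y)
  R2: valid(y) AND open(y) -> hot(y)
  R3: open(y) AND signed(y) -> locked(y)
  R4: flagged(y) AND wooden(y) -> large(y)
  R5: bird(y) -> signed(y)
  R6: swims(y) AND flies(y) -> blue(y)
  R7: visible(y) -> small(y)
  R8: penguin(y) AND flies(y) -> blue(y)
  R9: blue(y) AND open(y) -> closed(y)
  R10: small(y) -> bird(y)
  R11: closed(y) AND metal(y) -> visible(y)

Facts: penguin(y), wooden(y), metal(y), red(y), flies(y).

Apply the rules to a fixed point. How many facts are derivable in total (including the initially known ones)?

Round 1 fires R1, R8, giving open(y), blue(y).
Round 2 fires R9, giving closed(y).
Round 3 fires R11, giving visible(y).
Round 4 fires R7, giving small(y).
Round 5 fires R10, giving bird(y).
Round 6 fires R5, giving signed(y).
Round 7 fires R3, giving locked(y).
Closure: {bird(y), blue(y), closed(y), flies(y), locked(y), metal(y), open(y), penguin(y), red(y), signed(y), small(y), visible(y), wooden(y)} — 13 facts.

13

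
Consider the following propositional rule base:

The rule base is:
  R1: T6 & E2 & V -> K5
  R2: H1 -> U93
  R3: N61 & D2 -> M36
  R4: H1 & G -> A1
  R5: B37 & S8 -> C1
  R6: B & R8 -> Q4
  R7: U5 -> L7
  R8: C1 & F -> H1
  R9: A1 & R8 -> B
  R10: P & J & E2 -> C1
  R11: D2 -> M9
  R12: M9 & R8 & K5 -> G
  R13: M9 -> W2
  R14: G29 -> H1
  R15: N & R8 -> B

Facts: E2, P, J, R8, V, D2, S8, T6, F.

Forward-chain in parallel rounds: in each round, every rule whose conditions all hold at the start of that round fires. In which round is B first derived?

4

Round 1 — R1, R10, R11, derive K5, C1, M9.
Round 2 — R8, R12, R13, derive H1, G, W2.
Round 3 — R2, R4, derive U93, A1.
Round 4 — R9, derive B.
B first appears in round 4.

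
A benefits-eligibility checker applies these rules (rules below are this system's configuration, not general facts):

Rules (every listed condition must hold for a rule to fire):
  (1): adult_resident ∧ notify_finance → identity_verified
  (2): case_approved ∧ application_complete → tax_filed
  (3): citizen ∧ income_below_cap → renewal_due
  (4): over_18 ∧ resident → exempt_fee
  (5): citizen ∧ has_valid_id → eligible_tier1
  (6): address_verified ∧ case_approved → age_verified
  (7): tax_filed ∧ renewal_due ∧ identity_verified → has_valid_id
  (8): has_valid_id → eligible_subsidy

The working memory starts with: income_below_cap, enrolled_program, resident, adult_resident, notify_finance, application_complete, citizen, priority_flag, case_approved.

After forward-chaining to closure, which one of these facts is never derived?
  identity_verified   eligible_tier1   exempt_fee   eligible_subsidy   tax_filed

exempt_fee

Round 1 fires (1), (2), (3), giving identity_verified, tax_filed, renewal_due.
Round 2 fires (7), giving has_valid_id.
Round 3 fires (5), (8), giving eligible_tier1, eligible_subsidy.
Derived: eligible_tier1 (round 3), tax_filed (round 1), identity_verified (round 1), eligible_subsidy (round 3). exempt_fee never appears in any round.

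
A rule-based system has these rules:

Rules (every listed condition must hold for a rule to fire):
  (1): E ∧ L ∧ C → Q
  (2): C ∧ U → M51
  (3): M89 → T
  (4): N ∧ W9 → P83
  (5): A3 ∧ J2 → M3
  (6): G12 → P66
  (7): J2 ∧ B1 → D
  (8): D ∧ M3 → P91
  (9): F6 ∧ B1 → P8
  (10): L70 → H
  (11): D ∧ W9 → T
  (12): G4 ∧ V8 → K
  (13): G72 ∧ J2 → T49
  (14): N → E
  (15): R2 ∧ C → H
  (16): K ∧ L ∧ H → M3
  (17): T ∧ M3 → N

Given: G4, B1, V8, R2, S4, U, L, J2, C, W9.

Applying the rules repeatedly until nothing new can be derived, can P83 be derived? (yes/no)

yes

[1] (2) [C ∧ U → M51]; (7) [J2 ∧ B1 → D]; (12) [G4 ∧ V8 → K]; (15) [R2 ∧ C → H]. ⇒ new: M51, D, K, H.
[2] (11) [D ∧ W9 → T]; (16) [K ∧ L ∧ H → M3]. ⇒ new: T, M3.
[3] (8) [D ∧ M3 → P91]; (17) [T ∧ M3 → N]. ⇒ new: P91, N.
[4] (4) [N ∧ W9 → P83]; (14) [N → E]. ⇒ new: P83, E.
[5] (1) [E ∧ L ∧ C → Q]. ⇒ new: Q.
P83 appears in round 4, so it is derivable.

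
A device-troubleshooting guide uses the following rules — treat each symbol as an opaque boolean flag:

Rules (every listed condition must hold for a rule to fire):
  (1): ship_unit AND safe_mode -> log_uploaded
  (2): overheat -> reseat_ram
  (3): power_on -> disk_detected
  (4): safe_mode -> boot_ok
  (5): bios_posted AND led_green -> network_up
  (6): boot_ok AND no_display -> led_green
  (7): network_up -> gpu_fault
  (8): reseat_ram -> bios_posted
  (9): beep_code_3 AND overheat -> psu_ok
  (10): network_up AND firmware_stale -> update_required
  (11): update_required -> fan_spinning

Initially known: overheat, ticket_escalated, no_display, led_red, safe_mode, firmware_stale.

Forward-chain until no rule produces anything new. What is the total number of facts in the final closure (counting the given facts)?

14

Round 1: (2) [overheat -> reseat_ram]; (4) [safe_mode -> boot_ok]. New: reseat_ram, boot_ok.
Round 2: (6) [boot_ok AND no_display -> led_green]; (8) [reseat_ram -> bios_posted]. New: led_green, bios_posted.
Round 3: (5) [bios_posted AND led_green -> network_up]. New: network_up.
Round 4: (7) [network_up -> gpu_fault]; (10) [network_up AND firmware_stale -> update_required]. New: gpu_fault, update_required.
Round 5: (11) [update_required -> fan_spinning]. New: fan_spinning.
Closure: {bios_posted, boot_ok, fan_spinning, firmware_stale, gpu_fault, led_green, led_red, network_up, no_display, overheat, reseat_ram, safe_mode, ticket_escalated, update_required} — 14 facts.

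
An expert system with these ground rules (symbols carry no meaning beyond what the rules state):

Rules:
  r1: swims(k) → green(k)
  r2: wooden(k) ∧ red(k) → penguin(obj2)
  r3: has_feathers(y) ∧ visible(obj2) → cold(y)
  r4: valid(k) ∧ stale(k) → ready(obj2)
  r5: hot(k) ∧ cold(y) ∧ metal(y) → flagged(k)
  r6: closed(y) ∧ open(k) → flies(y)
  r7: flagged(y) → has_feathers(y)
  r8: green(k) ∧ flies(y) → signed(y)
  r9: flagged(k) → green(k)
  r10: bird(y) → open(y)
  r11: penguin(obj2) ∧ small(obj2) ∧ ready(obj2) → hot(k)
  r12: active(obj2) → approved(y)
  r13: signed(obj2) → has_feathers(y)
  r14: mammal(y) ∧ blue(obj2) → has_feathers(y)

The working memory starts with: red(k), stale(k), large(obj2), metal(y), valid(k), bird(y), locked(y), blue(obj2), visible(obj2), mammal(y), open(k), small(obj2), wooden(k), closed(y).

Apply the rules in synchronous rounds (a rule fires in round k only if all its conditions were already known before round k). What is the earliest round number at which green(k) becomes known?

4

Round 1: r2 [wooden(k) ∧ red(k) → penguin(obj2)]; r4 [valid(k) ∧ stale(k) → ready(obj2)]; r6 [closed(y) ∧ open(k) → flies(y)]; r10 [bird(y) → open(y)]; r14 [mammal(y) ∧ blue(obj2) → has_feathers(y)]. Adds penguin(obj2), ready(obj2), flies(y), open(y), has_feathers(y).
Round 2: r3 [has_feathers(y) ∧ visible(obj2) → cold(y)]; r11 [penguin(obj2) ∧ small(obj2) ∧ ready(obj2) → hot(k)]. Adds cold(y), hot(k).
Round 3: r5 [hot(k) ∧ cold(y) ∧ metal(y) → flagged(k)]. Adds flagged(k).
Round 4: r9 [flagged(k) → green(k)]. Adds green(k).
green(k) first appears in round 4.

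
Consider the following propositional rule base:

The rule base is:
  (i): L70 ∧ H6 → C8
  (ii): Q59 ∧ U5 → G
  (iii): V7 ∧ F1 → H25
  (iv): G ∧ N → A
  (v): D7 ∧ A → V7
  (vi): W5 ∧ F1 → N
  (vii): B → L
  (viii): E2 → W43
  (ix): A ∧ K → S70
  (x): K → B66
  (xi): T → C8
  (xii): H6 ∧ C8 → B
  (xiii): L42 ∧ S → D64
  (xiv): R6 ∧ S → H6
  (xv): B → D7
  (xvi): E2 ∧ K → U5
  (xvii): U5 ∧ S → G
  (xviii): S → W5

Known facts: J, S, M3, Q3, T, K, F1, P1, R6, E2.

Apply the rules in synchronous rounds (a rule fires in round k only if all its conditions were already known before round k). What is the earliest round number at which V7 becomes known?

Round 1 — (viii), (x), (xi), (xiv), (xvi), (xviii), derive W43, B66, C8, H6, U5, W5.
Round 2 — (vi), (xii), (xvii), derive N, B, G.
Round 3 — (iv), (vii), (xv), derive A, L, D7.
Round 4 — (v), (ix), derive V7, S70.
V7 first appears in round 4.

4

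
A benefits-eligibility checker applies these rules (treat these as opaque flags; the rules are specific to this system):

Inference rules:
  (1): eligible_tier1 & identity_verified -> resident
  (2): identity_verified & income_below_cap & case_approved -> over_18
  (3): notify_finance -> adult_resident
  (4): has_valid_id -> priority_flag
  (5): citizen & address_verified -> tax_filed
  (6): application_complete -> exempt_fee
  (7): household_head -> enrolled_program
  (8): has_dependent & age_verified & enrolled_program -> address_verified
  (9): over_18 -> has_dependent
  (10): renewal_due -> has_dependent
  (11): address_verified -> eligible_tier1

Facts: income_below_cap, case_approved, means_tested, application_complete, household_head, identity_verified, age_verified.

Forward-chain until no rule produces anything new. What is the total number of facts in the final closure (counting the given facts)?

14

Round 1 — (2), (6), (7), derive over_18, exempt_fee, enrolled_program.
Round 2 — (9), derive has_dependent.
Round 3 — (8), derive address_verified.
Round 4 — (11), derive eligible_tier1.
Round 5 — (1), derive resident.
Closure: {address_verified, age_verified, application_complete, case_approved, eligible_tier1, enrolled_program, exempt_fee, has_dependent, household_head, identity_verified, income_below_cap, means_tested, over_18, resident} — 14 facts.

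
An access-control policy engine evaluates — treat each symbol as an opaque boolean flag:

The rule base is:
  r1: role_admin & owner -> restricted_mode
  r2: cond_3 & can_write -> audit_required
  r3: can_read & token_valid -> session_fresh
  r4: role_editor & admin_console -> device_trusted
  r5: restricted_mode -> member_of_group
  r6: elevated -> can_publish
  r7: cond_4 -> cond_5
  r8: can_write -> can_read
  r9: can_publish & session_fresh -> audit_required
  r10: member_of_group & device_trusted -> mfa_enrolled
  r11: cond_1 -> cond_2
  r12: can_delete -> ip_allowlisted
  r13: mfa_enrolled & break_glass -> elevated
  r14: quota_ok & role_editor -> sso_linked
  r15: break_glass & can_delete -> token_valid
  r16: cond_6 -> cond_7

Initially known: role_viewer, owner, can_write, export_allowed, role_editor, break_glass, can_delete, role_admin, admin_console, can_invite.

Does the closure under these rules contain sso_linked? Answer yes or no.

no

Round 1: r1 [role_admin & owner -> restricted_mode]; r4 [role_editor & admin_console -> device_trusted]; r8 [can_write -> can_read]; r12 [can_delete -> ip_allowlisted]; r15 [break_glass & can_delete -> token_valid]. New: restricted_mode, device_trusted, can_read, ip_allowlisted, token_valid.
Round 2: r3 [can_read & token_valid -> session_fresh]; r5 [restricted_mode -> member_of_group]. New: session_fresh, member_of_group.
Round 3: r10 [member_of_group & device_trusted -> mfa_enrolled]. New: mfa_enrolled.
Round 4: r13 [mfa_enrolled & break_glass -> elevated]. New: elevated.
Round 5: r6 [elevated -> can_publish]. New: can_publish.
Round 6: r9 [can_publish & session_fresh -> audit_required]. New: audit_required.
Fixed point reached. sso_linked is concluded only by r14; r14 needs quota_ok (never derived).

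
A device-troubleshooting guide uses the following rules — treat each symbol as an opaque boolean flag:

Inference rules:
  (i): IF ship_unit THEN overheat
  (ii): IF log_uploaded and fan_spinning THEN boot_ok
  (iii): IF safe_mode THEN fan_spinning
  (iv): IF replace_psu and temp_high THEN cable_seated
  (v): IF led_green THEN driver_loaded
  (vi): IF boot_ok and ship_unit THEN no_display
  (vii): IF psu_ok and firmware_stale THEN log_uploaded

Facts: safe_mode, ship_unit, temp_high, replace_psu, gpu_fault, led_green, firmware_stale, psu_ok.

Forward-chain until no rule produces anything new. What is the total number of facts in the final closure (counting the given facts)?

15

Round 1 — (i), (iii), (iv), (v), (vii), derive overheat, fan_spinning, cable_seated, driver_loaded, log_uploaded.
Round 2 — (ii), derive boot_ok.
Round 3 — (vi), derive no_display.
Closure: {boot_ok, cable_seated, driver_loaded, fan_spinning, firmware_stale, gpu_fault, led_green, log_uploaded, no_display, overheat, psu_ok, replace_psu, safe_mode, ship_unit, temp_high} — 15 facts.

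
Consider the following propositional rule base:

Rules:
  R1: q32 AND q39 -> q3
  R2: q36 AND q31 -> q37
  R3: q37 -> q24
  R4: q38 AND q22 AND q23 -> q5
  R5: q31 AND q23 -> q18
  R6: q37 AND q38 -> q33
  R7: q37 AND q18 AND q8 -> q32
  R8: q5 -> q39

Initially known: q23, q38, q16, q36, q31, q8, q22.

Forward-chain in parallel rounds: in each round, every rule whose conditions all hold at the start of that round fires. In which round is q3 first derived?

Round 1: R2 [q36 AND q31 -> q37]; R4 [q38 AND q22 AND q23 -> q5]; R5 [q31 AND q23 -> q18]. New: q37, q5, q18.
Round 2: R3 [q37 -> q24]; R6 [q37 AND q38 -> q33]; R7 [q37 AND q18 AND q8 -> q32]; R8 [q5 -> q39]. New: q24, q33, q32, q39.
Round 3: R1 [q32 AND q39 -> q3]. New: q3.
q3 first appears in round 3.

3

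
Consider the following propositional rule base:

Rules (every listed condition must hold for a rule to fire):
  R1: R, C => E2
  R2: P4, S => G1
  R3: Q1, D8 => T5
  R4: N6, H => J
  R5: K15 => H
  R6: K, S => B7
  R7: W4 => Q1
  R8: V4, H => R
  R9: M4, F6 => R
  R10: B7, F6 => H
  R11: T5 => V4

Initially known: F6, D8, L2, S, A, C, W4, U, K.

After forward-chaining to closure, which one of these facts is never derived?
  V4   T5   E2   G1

Round 1 fires R6, R7, giving B7, Q1.
Round 2 fires R3, R10, giving T5, H.
Round 3 fires R11, giving V4.
Round 4 fires R8, giving R.
Round 5 fires R1, giving E2.
Derived: T5 (round 2), V4 (round 3), E2 (round 5). G1 never appears in any round.

G1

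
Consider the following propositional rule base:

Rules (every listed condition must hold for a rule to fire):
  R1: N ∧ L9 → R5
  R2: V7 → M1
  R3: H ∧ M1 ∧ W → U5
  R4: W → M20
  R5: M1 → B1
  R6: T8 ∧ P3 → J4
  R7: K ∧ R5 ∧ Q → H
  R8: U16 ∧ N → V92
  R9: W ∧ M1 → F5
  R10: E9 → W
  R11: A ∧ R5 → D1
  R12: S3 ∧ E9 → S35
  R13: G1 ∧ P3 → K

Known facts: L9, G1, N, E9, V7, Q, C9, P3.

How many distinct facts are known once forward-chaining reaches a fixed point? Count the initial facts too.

17

[1] R1 [N ∧ L9 → R5]; R2 [V7 → M1]; R10 [E9 → W]; R13 [G1 ∧ P3 → K]. ⇒ new: R5, M1, W, K.
[2] R4 [W → M20]; R5 [M1 → B1]; R7 [K ∧ R5 ∧ Q → H]; R9 [W ∧ M1 → F5]. ⇒ new: M20, B1, H, F5.
[3] R3 [H ∧ M1 ∧ W → U5]. ⇒ new: U5.
Closure: {B1, C9, E9, F5, G1, H, K, L9, M1, M20, N, P3, Q, R5, U5, V7, W} — 17 facts.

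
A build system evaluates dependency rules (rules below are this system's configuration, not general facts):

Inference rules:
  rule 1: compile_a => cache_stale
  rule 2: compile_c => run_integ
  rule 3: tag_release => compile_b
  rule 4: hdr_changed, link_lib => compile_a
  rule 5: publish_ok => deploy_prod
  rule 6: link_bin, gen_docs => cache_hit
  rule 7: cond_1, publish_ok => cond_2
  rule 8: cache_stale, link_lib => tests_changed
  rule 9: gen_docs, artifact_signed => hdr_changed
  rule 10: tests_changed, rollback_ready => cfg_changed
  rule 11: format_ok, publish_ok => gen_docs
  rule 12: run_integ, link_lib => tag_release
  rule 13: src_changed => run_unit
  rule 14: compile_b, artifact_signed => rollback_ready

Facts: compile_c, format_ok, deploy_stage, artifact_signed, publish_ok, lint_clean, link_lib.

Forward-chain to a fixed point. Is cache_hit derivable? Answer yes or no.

no

Round 1: rule 2 [compile_c => run_integ]; rule 5 [publish_ok => deploy_prod]; rule 11 [format_ok, publish_ok => gen_docs]. Adds run_integ, deploy_prod, gen_docs.
Round 2: rule 9 [gen_docs, artifact_signed => hdr_changed]; rule 12 [run_integ, link_lib => tag_release]. Adds hdr_changed, tag_release.
Round 3: rule 3 [tag_release => compile_b]; rule 4 [hdr_changed, link_lib => compile_a]. Adds compile_b, compile_a.
Round 4: rule 1 [compile_a => cache_stale]; rule 14 [compile_b, artifact_signed => rollback_ready]. Adds cache_stale, rollback_ready.
Round 5: rule 8 [cache_stale, link_lib => tests_changed]. Adds tests_changed.
Round 6: rule 10 [tests_changed, rollback_ready => cfg_changed]. Adds cfg_changed.
Fixed point reached. cache_hit is concluded only by rule 6; rule 6 needs link_bin (never derived).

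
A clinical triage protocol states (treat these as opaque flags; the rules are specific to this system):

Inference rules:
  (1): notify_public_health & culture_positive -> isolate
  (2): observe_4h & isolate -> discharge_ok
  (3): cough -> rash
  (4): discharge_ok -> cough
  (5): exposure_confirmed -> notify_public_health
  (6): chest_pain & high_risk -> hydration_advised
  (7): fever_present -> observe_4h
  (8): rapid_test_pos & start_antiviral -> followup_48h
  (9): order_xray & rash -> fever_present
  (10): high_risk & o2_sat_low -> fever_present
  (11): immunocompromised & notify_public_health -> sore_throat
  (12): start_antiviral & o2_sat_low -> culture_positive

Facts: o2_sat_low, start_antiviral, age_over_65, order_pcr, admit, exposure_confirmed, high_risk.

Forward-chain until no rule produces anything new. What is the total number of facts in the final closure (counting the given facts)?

Round 1 fires (5), (10), (12), giving notify_public_health, fever_present, culture_positive.
Round 2 fires (1), (7), giving isolate, observe_4h.
Round 3 fires (2), giving discharge_ok.
Round 4 fires (4), giving cough.
Round 5 fires (3), giving rash.
Closure: {admit, age_over_65, cough, culture_positive, discharge_ok, exposure_confirmed, fever_present, high_risk, isolate, notify_public_health, o2_sat_low, observe_4h, order_pcr, rash, start_antiviral} — 15 facts.

15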